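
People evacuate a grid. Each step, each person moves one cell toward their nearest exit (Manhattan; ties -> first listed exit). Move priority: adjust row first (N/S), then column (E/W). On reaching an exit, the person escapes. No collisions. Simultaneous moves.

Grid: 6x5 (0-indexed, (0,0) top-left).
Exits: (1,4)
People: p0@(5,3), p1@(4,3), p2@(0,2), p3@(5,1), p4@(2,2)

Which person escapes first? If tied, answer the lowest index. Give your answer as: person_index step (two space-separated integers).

Answer: 2 3

Derivation:
Step 1: p0:(5,3)->(4,3) | p1:(4,3)->(3,3) | p2:(0,2)->(1,2) | p3:(5,1)->(4,1) | p4:(2,2)->(1,2)
Step 2: p0:(4,3)->(3,3) | p1:(3,3)->(2,3) | p2:(1,2)->(1,3) | p3:(4,1)->(3,1) | p4:(1,2)->(1,3)
Step 3: p0:(3,3)->(2,3) | p1:(2,3)->(1,3) | p2:(1,3)->(1,4)->EXIT | p3:(3,1)->(2,1) | p4:(1,3)->(1,4)->EXIT
Step 4: p0:(2,3)->(1,3) | p1:(1,3)->(1,4)->EXIT | p2:escaped | p3:(2,1)->(1,1) | p4:escaped
Step 5: p0:(1,3)->(1,4)->EXIT | p1:escaped | p2:escaped | p3:(1,1)->(1,2) | p4:escaped
Step 6: p0:escaped | p1:escaped | p2:escaped | p3:(1,2)->(1,3) | p4:escaped
Step 7: p0:escaped | p1:escaped | p2:escaped | p3:(1,3)->(1,4)->EXIT | p4:escaped
Exit steps: [5, 4, 3, 7, 3]
First to escape: p2 at step 3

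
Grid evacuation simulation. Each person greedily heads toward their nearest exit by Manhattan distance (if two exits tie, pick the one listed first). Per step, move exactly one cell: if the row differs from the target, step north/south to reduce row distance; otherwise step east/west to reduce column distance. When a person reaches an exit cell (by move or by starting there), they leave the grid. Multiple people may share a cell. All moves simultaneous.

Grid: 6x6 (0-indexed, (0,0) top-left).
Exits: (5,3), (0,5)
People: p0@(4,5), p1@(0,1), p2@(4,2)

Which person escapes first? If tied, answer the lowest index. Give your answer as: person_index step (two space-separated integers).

Answer: 2 2

Derivation:
Step 1: p0:(4,5)->(5,5) | p1:(0,1)->(0,2) | p2:(4,2)->(5,2)
Step 2: p0:(5,5)->(5,4) | p1:(0,2)->(0,3) | p2:(5,2)->(5,3)->EXIT
Step 3: p0:(5,4)->(5,3)->EXIT | p1:(0,3)->(0,4) | p2:escaped
Step 4: p0:escaped | p1:(0,4)->(0,5)->EXIT | p2:escaped
Exit steps: [3, 4, 2]
First to escape: p2 at step 2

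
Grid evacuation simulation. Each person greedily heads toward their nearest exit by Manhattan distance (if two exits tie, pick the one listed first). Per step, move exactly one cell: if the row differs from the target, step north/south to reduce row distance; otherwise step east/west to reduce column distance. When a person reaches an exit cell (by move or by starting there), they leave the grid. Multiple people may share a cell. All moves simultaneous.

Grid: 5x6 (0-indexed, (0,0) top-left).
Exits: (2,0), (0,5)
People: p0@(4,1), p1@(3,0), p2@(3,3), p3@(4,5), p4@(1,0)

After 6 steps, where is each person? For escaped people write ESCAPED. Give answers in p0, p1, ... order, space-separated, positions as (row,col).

Step 1: p0:(4,1)->(3,1) | p1:(3,0)->(2,0)->EXIT | p2:(3,3)->(2,3) | p3:(4,5)->(3,5) | p4:(1,0)->(2,0)->EXIT
Step 2: p0:(3,1)->(2,1) | p1:escaped | p2:(2,3)->(2,2) | p3:(3,5)->(2,5) | p4:escaped
Step 3: p0:(2,1)->(2,0)->EXIT | p1:escaped | p2:(2,2)->(2,1) | p3:(2,5)->(1,5) | p4:escaped
Step 4: p0:escaped | p1:escaped | p2:(2,1)->(2,0)->EXIT | p3:(1,5)->(0,5)->EXIT | p4:escaped

ESCAPED ESCAPED ESCAPED ESCAPED ESCAPED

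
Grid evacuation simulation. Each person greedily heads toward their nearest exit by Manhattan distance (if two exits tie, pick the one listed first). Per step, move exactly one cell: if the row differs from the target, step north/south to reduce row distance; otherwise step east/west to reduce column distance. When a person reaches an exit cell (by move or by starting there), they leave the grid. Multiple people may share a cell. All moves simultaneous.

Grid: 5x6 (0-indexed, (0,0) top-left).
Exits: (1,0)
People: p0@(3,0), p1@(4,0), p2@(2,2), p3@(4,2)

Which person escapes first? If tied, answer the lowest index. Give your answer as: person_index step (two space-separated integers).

Step 1: p0:(3,0)->(2,0) | p1:(4,0)->(3,0) | p2:(2,2)->(1,2) | p3:(4,2)->(3,2)
Step 2: p0:(2,0)->(1,0)->EXIT | p1:(3,0)->(2,0) | p2:(1,2)->(1,1) | p3:(3,2)->(2,2)
Step 3: p0:escaped | p1:(2,0)->(1,0)->EXIT | p2:(1,1)->(1,0)->EXIT | p3:(2,2)->(1,2)
Step 4: p0:escaped | p1:escaped | p2:escaped | p3:(1,2)->(1,1)
Step 5: p0:escaped | p1:escaped | p2:escaped | p3:(1,1)->(1,0)->EXIT
Exit steps: [2, 3, 3, 5]
First to escape: p0 at step 2

Answer: 0 2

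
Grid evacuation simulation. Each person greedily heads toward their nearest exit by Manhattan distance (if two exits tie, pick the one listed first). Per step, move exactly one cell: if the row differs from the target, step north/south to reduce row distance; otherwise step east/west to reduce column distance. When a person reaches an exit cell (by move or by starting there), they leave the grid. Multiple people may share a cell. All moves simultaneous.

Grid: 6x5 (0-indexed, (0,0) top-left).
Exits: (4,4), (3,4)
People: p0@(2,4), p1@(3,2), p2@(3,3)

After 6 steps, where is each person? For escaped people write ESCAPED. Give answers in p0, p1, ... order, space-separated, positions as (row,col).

Step 1: p0:(2,4)->(3,4)->EXIT | p1:(3,2)->(3,3) | p2:(3,3)->(3,4)->EXIT
Step 2: p0:escaped | p1:(3,3)->(3,4)->EXIT | p2:escaped

ESCAPED ESCAPED ESCAPED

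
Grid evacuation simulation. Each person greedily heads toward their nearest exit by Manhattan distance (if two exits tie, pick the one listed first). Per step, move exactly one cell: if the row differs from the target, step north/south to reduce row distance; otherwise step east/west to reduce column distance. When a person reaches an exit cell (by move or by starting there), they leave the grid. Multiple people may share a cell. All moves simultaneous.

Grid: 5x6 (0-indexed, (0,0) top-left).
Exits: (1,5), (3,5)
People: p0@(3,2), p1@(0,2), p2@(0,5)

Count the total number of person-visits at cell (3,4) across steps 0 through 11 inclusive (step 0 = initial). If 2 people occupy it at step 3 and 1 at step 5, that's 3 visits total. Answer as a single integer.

Answer: 1

Derivation:
Step 0: p0@(3,2) p1@(0,2) p2@(0,5) -> at (3,4): 0 [-], cum=0
Step 1: p0@(3,3) p1@(1,2) p2@ESC -> at (3,4): 0 [-], cum=0
Step 2: p0@(3,4) p1@(1,3) p2@ESC -> at (3,4): 1 [p0], cum=1
Step 3: p0@ESC p1@(1,4) p2@ESC -> at (3,4): 0 [-], cum=1
Step 4: p0@ESC p1@ESC p2@ESC -> at (3,4): 0 [-], cum=1
Total visits = 1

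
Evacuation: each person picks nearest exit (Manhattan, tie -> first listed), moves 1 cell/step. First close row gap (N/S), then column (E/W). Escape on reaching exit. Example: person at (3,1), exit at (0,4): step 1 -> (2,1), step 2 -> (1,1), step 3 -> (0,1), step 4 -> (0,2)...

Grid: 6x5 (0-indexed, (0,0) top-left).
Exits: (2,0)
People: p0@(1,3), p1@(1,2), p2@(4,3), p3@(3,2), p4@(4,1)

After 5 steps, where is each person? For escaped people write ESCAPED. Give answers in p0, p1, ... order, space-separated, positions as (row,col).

Step 1: p0:(1,3)->(2,3) | p1:(1,2)->(2,2) | p2:(4,3)->(3,3) | p3:(3,2)->(2,2) | p4:(4,1)->(3,1)
Step 2: p0:(2,3)->(2,2) | p1:(2,2)->(2,1) | p2:(3,3)->(2,3) | p3:(2,2)->(2,1) | p4:(3,1)->(2,1)
Step 3: p0:(2,2)->(2,1) | p1:(2,1)->(2,0)->EXIT | p2:(2,3)->(2,2) | p3:(2,1)->(2,0)->EXIT | p4:(2,1)->(2,0)->EXIT
Step 4: p0:(2,1)->(2,0)->EXIT | p1:escaped | p2:(2,2)->(2,1) | p3:escaped | p4:escaped
Step 5: p0:escaped | p1:escaped | p2:(2,1)->(2,0)->EXIT | p3:escaped | p4:escaped

ESCAPED ESCAPED ESCAPED ESCAPED ESCAPED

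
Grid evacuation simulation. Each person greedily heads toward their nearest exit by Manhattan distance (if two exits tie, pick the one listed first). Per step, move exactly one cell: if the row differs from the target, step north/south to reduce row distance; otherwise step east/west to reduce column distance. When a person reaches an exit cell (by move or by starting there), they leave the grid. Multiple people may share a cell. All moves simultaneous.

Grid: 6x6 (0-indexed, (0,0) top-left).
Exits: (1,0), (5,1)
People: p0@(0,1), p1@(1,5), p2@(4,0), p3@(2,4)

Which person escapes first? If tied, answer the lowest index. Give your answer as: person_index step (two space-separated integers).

Answer: 0 2

Derivation:
Step 1: p0:(0,1)->(1,1) | p1:(1,5)->(1,4) | p2:(4,0)->(5,0) | p3:(2,4)->(1,4)
Step 2: p0:(1,1)->(1,0)->EXIT | p1:(1,4)->(1,3) | p2:(5,0)->(5,1)->EXIT | p3:(1,4)->(1,3)
Step 3: p0:escaped | p1:(1,3)->(1,2) | p2:escaped | p3:(1,3)->(1,2)
Step 4: p0:escaped | p1:(1,2)->(1,1) | p2:escaped | p3:(1,2)->(1,1)
Step 5: p0:escaped | p1:(1,1)->(1,0)->EXIT | p2:escaped | p3:(1,1)->(1,0)->EXIT
Exit steps: [2, 5, 2, 5]
First to escape: p0 at step 2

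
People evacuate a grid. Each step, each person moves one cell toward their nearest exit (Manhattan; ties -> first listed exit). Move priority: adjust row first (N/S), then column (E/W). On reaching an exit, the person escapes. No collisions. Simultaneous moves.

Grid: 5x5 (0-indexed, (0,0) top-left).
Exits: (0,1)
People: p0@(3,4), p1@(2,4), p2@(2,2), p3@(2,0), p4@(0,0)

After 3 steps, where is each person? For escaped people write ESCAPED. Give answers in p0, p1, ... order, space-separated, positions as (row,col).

Step 1: p0:(3,4)->(2,4) | p1:(2,4)->(1,4) | p2:(2,2)->(1,2) | p3:(2,0)->(1,0) | p4:(0,0)->(0,1)->EXIT
Step 2: p0:(2,4)->(1,4) | p1:(1,4)->(0,4) | p2:(1,2)->(0,2) | p3:(1,0)->(0,0) | p4:escaped
Step 3: p0:(1,4)->(0,4) | p1:(0,4)->(0,3) | p2:(0,2)->(0,1)->EXIT | p3:(0,0)->(0,1)->EXIT | p4:escaped

(0,4) (0,3) ESCAPED ESCAPED ESCAPED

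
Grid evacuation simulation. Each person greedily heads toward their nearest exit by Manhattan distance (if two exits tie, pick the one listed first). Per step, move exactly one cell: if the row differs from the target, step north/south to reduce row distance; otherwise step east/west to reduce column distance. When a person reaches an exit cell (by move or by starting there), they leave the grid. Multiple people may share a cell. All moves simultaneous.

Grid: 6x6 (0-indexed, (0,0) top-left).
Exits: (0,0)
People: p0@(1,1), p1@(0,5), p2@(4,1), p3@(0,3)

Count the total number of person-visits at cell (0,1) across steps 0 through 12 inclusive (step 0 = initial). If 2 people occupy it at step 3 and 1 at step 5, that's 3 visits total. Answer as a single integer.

Answer: 4

Derivation:
Step 0: p0@(1,1) p1@(0,5) p2@(4,1) p3@(0,3) -> at (0,1): 0 [-], cum=0
Step 1: p0@(0,1) p1@(0,4) p2@(3,1) p3@(0,2) -> at (0,1): 1 [p0], cum=1
Step 2: p0@ESC p1@(0,3) p2@(2,1) p3@(0,1) -> at (0,1): 1 [p3], cum=2
Step 3: p0@ESC p1@(0,2) p2@(1,1) p3@ESC -> at (0,1): 0 [-], cum=2
Step 4: p0@ESC p1@(0,1) p2@(0,1) p3@ESC -> at (0,1): 2 [p1,p2], cum=4
Step 5: p0@ESC p1@ESC p2@ESC p3@ESC -> at (0,1): 0 [-], cum=4
Total visits = 4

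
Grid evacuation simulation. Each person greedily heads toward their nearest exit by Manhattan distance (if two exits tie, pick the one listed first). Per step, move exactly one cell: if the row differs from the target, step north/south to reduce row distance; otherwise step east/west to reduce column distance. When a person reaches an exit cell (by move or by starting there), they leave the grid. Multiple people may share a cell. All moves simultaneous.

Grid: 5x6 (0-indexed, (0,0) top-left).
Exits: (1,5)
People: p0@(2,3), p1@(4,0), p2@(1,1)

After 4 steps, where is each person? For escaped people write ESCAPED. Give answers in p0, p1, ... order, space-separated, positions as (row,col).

Step 1: p0:(2,3)->(1,3) | p1:(4,0)->(3,0) | p2:(1,1)->(1,2)
Step 2: p0:(1,3)->(1,4) | p1:(3,0)->(2,0) | p2:(1,2)->(1,3)
Step 3: p0:(1,4)->(1,5)->EXIT | p1:(2,0)->(1,0) | p2:(1,3)->(1,4)
Step 4: p0:escaped | p1:(1,0)->(1,1) | p2:(1,4)->(1,5)->EXIT

ESCAPED (1,1) ESCAPED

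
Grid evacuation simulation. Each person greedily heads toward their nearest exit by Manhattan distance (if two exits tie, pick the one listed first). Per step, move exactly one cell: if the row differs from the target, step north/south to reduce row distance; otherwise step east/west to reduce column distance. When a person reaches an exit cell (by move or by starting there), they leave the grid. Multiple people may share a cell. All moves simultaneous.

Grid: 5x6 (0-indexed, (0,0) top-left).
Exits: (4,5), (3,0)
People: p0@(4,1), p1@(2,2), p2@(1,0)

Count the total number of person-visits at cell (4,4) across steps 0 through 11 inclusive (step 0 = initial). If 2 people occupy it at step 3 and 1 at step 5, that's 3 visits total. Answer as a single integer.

Step 0: p0@(4,1) p1@(2,2) p2@(1,0) -> at (4,4): 0 [-], cum=0
Step 1: p0@(3,1) p1@(3,2) p2@(2,0) -> at (4,4): 0 [-], cum=0
Step 2: p0@ESC p1@(3,1) p2@ESC -> at (4,4): 0 [-], cum=0
Step 3: p0@ESC p1@ESC p2@ESC -> at (4,4): 0 [-], cum=0
Total visits = 0

Answer: 0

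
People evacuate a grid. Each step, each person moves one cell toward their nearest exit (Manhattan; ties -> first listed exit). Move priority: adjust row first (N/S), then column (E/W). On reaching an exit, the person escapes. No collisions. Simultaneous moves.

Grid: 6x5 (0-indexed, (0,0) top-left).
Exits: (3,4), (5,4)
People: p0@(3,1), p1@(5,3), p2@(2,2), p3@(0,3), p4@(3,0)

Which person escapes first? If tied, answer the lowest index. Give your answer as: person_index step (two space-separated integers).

Step 1: p0:(3,1)->(3,2) | p1:(5,3)->(5,4)->EXIT | p2:(2,2)->(3,2) | p3:(0,3)->(1,3) | p4:(3,0)->(3,1)
Step 2: p0:(3,2)->(3,3) | p1:escaped | p2:(3,2)->(3,3) | p3:(1,3)->(2,3) | p4:(3,1)->(3,2)
Step 3: p0:(3,3)->(3,4)->EXIT | p1:escaped | p2:(3,3)->(3,4)->EXIT | p3:(2,3)->(3,3) | p4:(3,2)->(3,3)
Step 4: p0:escaped | p1:escaped | p2:escaped | p3:(3,3)->(3,4)->EXIT | p4:(3,3)->(3,4)->EXIT
Exit steps: [3, 1, 3, 4, 4]
First to escape: p1 at step 1

Answer: 1 1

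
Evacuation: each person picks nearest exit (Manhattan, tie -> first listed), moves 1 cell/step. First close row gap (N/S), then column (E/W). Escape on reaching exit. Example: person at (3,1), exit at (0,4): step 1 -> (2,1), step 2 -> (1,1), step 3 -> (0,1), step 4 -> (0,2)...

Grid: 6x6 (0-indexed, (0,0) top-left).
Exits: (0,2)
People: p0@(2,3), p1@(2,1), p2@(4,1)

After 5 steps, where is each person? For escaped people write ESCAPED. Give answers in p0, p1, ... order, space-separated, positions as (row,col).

Step 1: p0:(2,3)->(1,3) | p1:(2,1)->(1,1) | p2:(4,1)->(3,1)
Step 2: p0:(1,3)->(0,3) | p1:(1,1)->(0,1) | p2:(3,1)->(2,1)
Step 3: p0:(0,3)->(0,2)->EXIT | p1:(0,1)->(0,2)->EXIT | p2:(2,1)->(1,1)
Step 4: p0:escaped | p1:escaped | p2:(1,1)->(0,1)
Step 5: p0:escaped | p1:escaped | p2:(0,1)->(0,2)->EXIT

ESCAPED ESCAPED ESCAPED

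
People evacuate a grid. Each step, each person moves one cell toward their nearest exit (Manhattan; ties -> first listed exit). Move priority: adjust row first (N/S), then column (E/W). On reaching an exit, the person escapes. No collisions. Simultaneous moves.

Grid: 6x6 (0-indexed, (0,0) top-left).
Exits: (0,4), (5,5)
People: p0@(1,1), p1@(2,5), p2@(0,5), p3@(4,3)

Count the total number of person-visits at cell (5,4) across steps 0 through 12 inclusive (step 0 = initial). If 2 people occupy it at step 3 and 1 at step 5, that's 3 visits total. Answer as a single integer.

Step 0: p0@(1,1) p1@(2,5) p2@(0,5) p3@(4,3) -> at (5,4): 0 [-], cum=0
Step 1: p0@(0,1) p1@(1,5) p2@ESC p3@(5,3) -> at (5,4): 0 [-], cum=0
Step 2: p0@(0,2) p1@(0,5) p2@ESC p3@(5,4) -> at (5,4): 1 [p3], cum=1
Step 3: p0@(0,3) p1@ESC p2@ESC p3@ESC -> at (5,4): 0 [-], cum=1
Step 4: p0@ESC p1@ESC p2@ESC p3@ESC -> at (5,4): 0 [-], cum=1
Total visits = 1

Answer: 1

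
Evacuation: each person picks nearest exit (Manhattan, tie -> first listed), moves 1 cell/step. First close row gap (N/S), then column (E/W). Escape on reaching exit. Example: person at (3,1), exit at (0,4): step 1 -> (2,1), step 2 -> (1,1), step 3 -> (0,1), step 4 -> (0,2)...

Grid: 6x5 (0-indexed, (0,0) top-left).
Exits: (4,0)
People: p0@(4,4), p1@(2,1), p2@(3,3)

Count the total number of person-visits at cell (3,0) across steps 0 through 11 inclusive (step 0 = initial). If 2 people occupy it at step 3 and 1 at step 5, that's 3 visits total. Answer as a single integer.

Step 0: p0@(4,4) p1@(2,1) p2@(3,3) -> at (3,0): 0 [-], cum=0
Step 1: p0@(4,3) p1@(3,1) p2@(4,3) -> at (3,0): 0 [-], cum=0
Step 2: p0@(4,2) p1@(4,1) p2@(4,2) -> at (3,0): 0 [-], cum=0
Step 3: p0@(4,1) p1@ESC p2@(4,1) -> at (3,0): 0 [-], cum=0
Step 4: p0@ESC p1@ESC p2@ESC -> at (3,0): 0 [-], cum=0
Total visits = 0

Answer: 0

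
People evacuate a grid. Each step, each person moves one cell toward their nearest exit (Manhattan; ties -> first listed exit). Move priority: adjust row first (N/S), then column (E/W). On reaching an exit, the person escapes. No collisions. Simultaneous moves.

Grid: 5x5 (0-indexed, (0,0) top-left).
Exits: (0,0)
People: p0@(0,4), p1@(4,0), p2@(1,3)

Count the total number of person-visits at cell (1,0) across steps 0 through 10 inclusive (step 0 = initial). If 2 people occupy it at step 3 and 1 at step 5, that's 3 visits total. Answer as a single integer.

Step 0: p0@(0,4) p1@(4,0) p2@(1,3) -> at (1,0): 0 [-], cum=0
Step 1: p0@(0,3) p1@(3,0) p2@(0,3) -> at (1,0): 0 [-], cum=0
Step 2: p0@(0,2) p1@(2,0) p2@(0,2) -> at (1,0): 0 [-], cum=0
Step 3: p0@(0,1) p1@(1,0) p2@(0,1) -> at (1,0): 1 [p1], cum=1
Step 4: p0@ESC p1@ESC p2@ESC -> at (1,0): 0 [-], cum=1
Total visits = 1

Answer: 1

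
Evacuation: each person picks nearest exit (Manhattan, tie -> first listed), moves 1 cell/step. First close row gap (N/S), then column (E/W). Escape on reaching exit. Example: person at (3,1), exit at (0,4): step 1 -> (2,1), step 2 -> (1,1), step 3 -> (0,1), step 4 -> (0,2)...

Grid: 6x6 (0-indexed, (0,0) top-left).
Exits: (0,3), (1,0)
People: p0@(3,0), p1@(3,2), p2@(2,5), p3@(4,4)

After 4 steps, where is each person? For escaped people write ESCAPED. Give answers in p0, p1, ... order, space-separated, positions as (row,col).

Step 1: p0:(3,0)->(2,0) | p1:(3,2)->(2,2) | p2:(2,5)->(1,5) | p3:(4,4)->(3,4)
Step 2: p0:(2,0)->(1,0)->EXIT | p1:(2,2)->(1,2) | p2:(1,5)->(0,5) | p3:(3,4)->(2,4)
Step 3: p0:escaped | p1:(1,2)->(0,2) | p2:(0,5)->(0,4) | p3:(2,4)->(1,4)
Step 4: p0:escaped | p1:(0,2)->(0,3)->EXIT | p2:(0,4)->(0,3)->EXIT | p3:(1,4)->(0,4)

ESCAPED ESCAPED ESCAPED (0,4)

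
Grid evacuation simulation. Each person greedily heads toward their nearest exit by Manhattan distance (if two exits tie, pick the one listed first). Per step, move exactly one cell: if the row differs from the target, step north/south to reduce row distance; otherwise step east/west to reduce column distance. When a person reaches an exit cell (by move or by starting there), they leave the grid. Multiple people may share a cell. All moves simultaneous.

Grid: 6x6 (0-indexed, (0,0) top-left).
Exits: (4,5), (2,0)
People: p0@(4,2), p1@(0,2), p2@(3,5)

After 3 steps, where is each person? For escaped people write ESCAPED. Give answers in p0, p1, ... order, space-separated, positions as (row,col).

Step 1: p0:(4,2)->(4,3) | p1:(0,2)->(1,2) | p2:(3,5)->(4,5)->EXIT
Step 2: p0:(4,3)->(4,4) | p1:(1,2)->(2,2) | p2:escaped
Step 3: p0:(4,4)->(4,5)->EXIT | p1:(2,2)->(2,1) | p2:escaped

ESCAPED (2,1) ESCAPED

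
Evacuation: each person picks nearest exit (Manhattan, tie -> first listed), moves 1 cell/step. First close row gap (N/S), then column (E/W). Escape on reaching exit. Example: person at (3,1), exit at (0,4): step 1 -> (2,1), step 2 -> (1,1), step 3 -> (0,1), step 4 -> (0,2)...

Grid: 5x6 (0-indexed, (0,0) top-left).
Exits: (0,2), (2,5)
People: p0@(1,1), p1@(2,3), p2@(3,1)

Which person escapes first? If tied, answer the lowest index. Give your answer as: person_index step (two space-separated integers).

Step 1: p0:(1,1)->(0,1) | p1:(2,3)->(2,4) | p2:(3,1)->(2,1)
Step 2: p0:(0,1)->(0,2)->EXIT | p1:(2,4)->(2,5)->EXIT | p2:(2,1)->(1,1)
Step 3: p0:escaped | p1:escaped | p2:(1,1)->(0,1)
Step 4: p0:escaped | p1:escaped | p2:(0,1)->(0,2)->EXIT
Exit steps: [2, 2, 4]
First to escape: p0 at step 2

Answer: 0 2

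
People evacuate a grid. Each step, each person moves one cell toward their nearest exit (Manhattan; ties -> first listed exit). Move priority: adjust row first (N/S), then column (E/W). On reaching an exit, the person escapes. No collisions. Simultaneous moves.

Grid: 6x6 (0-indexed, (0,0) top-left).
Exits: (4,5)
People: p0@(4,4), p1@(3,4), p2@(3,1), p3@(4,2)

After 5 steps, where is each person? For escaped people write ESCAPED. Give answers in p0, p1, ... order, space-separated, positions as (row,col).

Step 1: p0:(4,4)->(4,5)->EXIT | p1:(3,4)->(4,4) | p2:(3,1)->(4,1) | p3:(4,2)->(4,3)
Step 2: p0:escaped | p1:(4,4)->(4,5)->EXIT | p2:(4,1)->(4,2) | p3:(4,3)->(4,4)
Step 3: p0:escaped | p1:escaped | p2:(4,2)->(4,3) | p3:(4,4)->(4,5)->EXIT
Step 4: p0:escaped | p1:escaped | p2:(4,3)->(4,4) | p3:escaped
Step 5: p0:escaped | p1:escaped | p2:(4,4)->(4,5)->EXIT | p3:escaped

ESCAPED ESCAPED ESCAPED ESCAPED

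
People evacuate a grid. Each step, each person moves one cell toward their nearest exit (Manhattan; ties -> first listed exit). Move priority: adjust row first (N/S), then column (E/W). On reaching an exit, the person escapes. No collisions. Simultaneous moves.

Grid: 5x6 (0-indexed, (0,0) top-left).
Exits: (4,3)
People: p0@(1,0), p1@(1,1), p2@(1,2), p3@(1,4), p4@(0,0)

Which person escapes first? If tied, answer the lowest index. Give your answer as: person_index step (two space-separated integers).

Answer: 2 4

Derivation:
Step 1: p0:(1,0)->(2,0) | p1:(1,1)->(2,1) | p2:(1,2)->(2,2) | p3:(1,4)->(2,4) | p4:(0,0)->(1,0)
Step 2: p0:(2,0)->(3,0) | p1:(2,1)->(3,1) | p2:(2,2)->(3,2) | p3:(2,4)->(3,4) | p4:(1,0)->(2,0)
Step 3: p0:(3,0)->(4,0) | p1:(3,1)->(4,1) | p2:(3,2)->(4,2) | p3:(3,4)->(4,4) | p4:(2,0)->(3,0)
Step 4: p0:(4,0)->(4,1) | p1:(4,1)->(4,2) | p2:(4,2)->(4,3)->EXIT | p3:(4,4)->(4,3)->EXIT | p4:(3,0)->(4,0)
Step 5: p0:(4,1)->(4,2) | p1:(4,2)->(4,3)->EXIT | p2:escaped | p3:escaped | p4:(4,0)->(4,1)
Step 6: p0:(4,2)->(4,3)->EXIT | p1:escaped | p2:escaped | p3:escaped | p4:(4,1)->(4,2)
Step 7: p0:escaped | p1:escaped | p2:escaped | p3:escaped | p4:(4,2)->(4,3)->EXIT
Exit steps: [6, 5, 4, 4, 7]
First to escape: p2 at step 4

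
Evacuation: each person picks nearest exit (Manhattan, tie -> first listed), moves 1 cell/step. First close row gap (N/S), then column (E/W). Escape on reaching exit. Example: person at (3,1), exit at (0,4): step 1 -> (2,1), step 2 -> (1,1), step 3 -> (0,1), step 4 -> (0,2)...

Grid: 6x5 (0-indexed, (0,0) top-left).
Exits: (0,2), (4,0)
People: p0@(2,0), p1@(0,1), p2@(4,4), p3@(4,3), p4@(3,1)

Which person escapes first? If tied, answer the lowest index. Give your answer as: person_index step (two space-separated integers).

Step 1: p0:(2,0)->(3,0) | p1:(0,1)->(0,2)->EXIT | p2:(4,4)->(4,3) | p3:(4,3)->(4,2) | p4:(3,1)->(4,1)
Step 2: p0:(3,0)->(4,0)->EXIT | p1:escaped | p2:(4,3)->(4,2) | p3:(4,2)->(4,1) | p4:(4,1)->(4,0)->EXIT
Step 3: p0:escaped | p1:escaped | p2:(4,2)->(4,1) | p3:(4,1)->(4,0)->EXIT | p4:escaped
Step 4: p0:escaped | p1:escaped | p2:(4,1)->(4,0)->EXIT | p3:escaped | p4:escaped
Exit steps: [2, 1, 4, 3, 2]
First to escape: p1 at step 1

Answer: 1 1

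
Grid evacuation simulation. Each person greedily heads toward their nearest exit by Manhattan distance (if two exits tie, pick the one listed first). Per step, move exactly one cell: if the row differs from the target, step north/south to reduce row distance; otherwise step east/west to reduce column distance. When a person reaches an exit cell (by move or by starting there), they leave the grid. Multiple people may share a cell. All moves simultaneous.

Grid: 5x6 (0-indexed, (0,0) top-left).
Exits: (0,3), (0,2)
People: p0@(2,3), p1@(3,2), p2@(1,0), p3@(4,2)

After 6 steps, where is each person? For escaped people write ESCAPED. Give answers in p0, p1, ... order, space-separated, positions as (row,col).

Step 1: p0:(2,3)->(1,3) | p1:(3,2)->(2,2) | p2:(1,0)->(0,0) | p3:(4,2)->(3,2)
Step 2: p0:(1,3)->(0,3)->EXIT | p1:(2,2)->(1,2) | p2:(0,0)->(0,1) | p3:(3,2)->(2,2)
Step 3: p0:escaped | p1:(1,2)->(0,2)->EXIT | p2:(0,1)->(0,2)->EXIT | p3:(2,2)->(1,2)
Step 4: p0:escaped | p1:escaped | p2:escaped | p3:(1,2)->(0,2)->EXIT

ESCAPED ESCAPED ESCAPED ESCAPED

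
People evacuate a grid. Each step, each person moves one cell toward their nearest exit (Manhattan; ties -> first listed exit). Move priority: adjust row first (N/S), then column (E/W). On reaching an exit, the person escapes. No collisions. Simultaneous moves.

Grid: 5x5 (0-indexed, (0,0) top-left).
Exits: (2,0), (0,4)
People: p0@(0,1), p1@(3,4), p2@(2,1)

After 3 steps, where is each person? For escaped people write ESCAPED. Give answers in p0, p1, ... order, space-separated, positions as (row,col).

Step 1: p0:(0,1)->(1,1) | p1:(3,4)->(2,4) | p2:(2,1)->(2,0)->EXIT
Step 2: p0:(1,1)->(2,1) | p1:(2,4)->(1,4) | p2:escaped
Step 3: p0:(2,1)->(2,0)->EXIT | p1:(1,4)->(0,4)->EXIT | p2:escaped

ESCAPED ESCAPED ESCAPED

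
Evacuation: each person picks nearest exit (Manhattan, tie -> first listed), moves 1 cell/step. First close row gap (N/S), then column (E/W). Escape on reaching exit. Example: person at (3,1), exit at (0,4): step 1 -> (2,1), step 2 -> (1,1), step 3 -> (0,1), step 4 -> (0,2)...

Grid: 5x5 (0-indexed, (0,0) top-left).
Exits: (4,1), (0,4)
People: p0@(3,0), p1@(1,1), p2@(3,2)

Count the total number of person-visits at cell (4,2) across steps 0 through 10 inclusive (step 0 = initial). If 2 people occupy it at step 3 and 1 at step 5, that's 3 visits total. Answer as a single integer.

Step 0: p0@(3,0) p1@(1,1) p2@(3,2) -> at (4,2): 0 [-], cum=0
Step 1: p0@(4,0) p1@(2,1) p2@(4,2) -> at (4,2): 1 [p2], cum=1
Step 2: p0@ESC p1@(3,1) p2@ESC -> at (4,2): 0 [-], cum=1
Step 3: p0@ESC p1@ESC p2@ESC -> at (4,2): 0 [-], cum=1
Total visits = 1

Answer: 1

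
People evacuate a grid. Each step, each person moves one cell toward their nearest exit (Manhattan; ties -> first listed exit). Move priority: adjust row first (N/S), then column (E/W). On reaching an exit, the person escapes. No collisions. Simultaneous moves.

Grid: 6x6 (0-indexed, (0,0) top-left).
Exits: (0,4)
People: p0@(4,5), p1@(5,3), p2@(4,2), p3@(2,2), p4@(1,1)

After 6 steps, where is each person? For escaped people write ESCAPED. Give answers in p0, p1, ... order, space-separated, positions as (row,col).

Step 1: p0:(4,5)->(3,5) | p1:(5,3)->(4,3) | p2:(4,2)->(3,2) | p3:(2,2)->(1,2) | p4:(1,1)->(0,1)
Step 2: p0:(3,5)->(2,5) | p1:(4,3)->(3,3) | p2:(3,2)->(2,2) | p3:(1,2)->(0,2) | p4:(0,1)->(0,2)
Step 3: p0:(2,5)->(1,5) | p1:(3,3)->(2,3) | p2:(2,2)->(1,2) | p3:(0,2)->(0,3) | p4:(0,2)->(0,3)
Step 4: p0:(1,5)->(0,5) | p1:(2,3)->(1,3) | p2:(1,2)->(0,2) | p3:(0,3)->(0,4)->EXIT | p4:(0,3)->(0,4)->EXIT
Step 5: p0:(0,5)->(0,4)->EXIT | p1:(1,3)->(0,3) | p2:(0,2)->(0,3) | p3:escaped | p4:escaped
Step 6: p0:escaped | p1:(0,3)->(0,4)->EXIT | p2:(0,3)->(0,4)->EXIT | p3:escaped | p4:escaped

ESCAPED ESCAPED ESCAPED ESCAPED ESCAPED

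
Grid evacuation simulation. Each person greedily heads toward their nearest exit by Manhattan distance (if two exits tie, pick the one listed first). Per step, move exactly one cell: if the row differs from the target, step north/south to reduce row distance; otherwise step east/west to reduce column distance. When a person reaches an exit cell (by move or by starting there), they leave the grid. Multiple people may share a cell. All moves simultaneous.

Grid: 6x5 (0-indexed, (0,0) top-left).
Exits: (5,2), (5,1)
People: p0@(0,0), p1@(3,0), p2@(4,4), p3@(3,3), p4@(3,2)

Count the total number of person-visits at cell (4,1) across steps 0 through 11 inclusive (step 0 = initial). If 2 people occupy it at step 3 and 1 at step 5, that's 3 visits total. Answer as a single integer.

Answer: 0

Derivation:
Step 0: p0@(0,0) p1@(3,0) p2@(4,4) p3@(3,3) p4@(3,2) -> at (4,1): 0 [-], cum=0
Step 1: p0@(1,0) p1@(4,0) p2@(5,4) p3@(4,3) p4@(4,2) -> at (4,1): 0 [-], cum=0
Step 2: p0@(2,0) p1@(5,0) p2@(5,3) p3@(5,3) p4@ESC -> at (4,1): 0 [-], cum=0
Step 3: p0@(3,0) p1@ESC p2@ESC p3@ESC p4@ESC -> at (4,1): 0 [-], cum=0
Step 4: p0@(4,0) p1@ESC p2@ESC p3@ESC p4@ESC -> at (4,1): 0 [-], cum=0
Step 5: p0@(5,0) p1@ESC p2@ESC p3@ESC p4@ESC -> at (4,1): 0 [-], cum=0
Step 6: p0@ESC p1@ESC p2@ESC p3@ESC p4@ESC -> at (4,1): 0 [-], cum=0
Total visits = 0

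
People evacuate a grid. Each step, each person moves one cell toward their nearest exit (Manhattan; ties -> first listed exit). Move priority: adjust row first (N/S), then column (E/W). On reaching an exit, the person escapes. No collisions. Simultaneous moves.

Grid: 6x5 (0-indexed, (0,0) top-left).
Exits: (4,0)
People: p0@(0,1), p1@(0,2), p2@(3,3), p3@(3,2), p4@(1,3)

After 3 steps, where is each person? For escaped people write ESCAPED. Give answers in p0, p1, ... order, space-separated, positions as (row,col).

Step 1: p0:(0,1)->(1,1) | p1:(0,2)->(1,2) | p2:(3,3)->(4,3) | p3:(3,2)->(4,2) | p4:(1,3)->(2,3)
Step 2: p0:(1,1)->(2,1) | p1:(1,2)->(2,2) | p2:(4,3)->(4,2) | p3:(4,2)->(4,1) | p4:(2,3)->(3,3)
Step 3: p0:(2,1)->(3,1) | p1:(2,2)->(3,2) | p2:(4,2)->(4,1) | p3:(4,1)->(4,0)->EXIT | p4:(3,3)->(4,3)

(3,1) (3,2) (4,1) ESCAPED (4,3)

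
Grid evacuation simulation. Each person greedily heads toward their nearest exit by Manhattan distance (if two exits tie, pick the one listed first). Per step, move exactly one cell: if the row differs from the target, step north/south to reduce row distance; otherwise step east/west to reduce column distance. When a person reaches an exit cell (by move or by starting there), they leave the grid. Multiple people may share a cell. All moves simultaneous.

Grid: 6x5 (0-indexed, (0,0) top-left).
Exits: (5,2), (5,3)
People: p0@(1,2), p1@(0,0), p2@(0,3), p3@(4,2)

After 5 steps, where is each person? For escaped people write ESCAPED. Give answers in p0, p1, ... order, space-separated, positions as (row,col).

Step 1: p0:(1,2)->(2,2) | p1:(0,0)->(1,0) | p2:(0,3)->(1,3) | p3:(4,2)->(5,2)->EXIT
Step 2: p0:(2,2)->(3,2) | p1:(1,0)->(2,0) | p2:(1,3)->(2,3) | p3:escaped
Step 3: p0:(3,2)->(4,2) | p1:(2,0)->(3,0) | p2:(2,3)->(3,3) | p3:escaped
Step 4: p0:(4,2)->(5,2)->EXIT | p1:(3,0)->(4,0) | p2:(3,3)->(4,3) | p3:escaped
Step 5: p0:escaped | p1:(4,0)->(5,0) | p2:(4,3)->(5,3)->EXIT | p3:escaped

ESCAPED (5,0) ESCAPED ESCAPED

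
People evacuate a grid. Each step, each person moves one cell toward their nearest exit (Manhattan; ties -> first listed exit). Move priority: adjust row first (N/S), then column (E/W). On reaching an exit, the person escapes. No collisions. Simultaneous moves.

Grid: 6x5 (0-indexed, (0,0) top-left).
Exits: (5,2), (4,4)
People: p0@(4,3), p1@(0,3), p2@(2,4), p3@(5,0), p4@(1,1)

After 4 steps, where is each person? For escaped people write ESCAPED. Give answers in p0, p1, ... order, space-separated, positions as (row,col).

Step 1: p0:(4,3)->(4,4)->EXIT | p1:(0,3)->(1,3) | p2:(2,4)->(3,4) | p3:(5,0)->(5,1) | p4:(1,1)->(2,1)
Step 2: p0:escaped | p1:(1,3)->(2,3) | p2:(3,4)->(4,4)->EXIT | p3:(5,1)->(5,2)->EXIT | p4:(2,1)->(3,1)
Step 3: p0:escaped | p1:(2,3)->(3,3) | p2:escaped | p3:escaped | p4:(3,1)->(4,1)
Step 4: p0:escaped | p1:(3,3)->(4,3) | p2:escaped | p3:escaped | p4:(4,1)->(5,1)

ESCAPED (4,3) ESCAPED ESCAPED (5,1)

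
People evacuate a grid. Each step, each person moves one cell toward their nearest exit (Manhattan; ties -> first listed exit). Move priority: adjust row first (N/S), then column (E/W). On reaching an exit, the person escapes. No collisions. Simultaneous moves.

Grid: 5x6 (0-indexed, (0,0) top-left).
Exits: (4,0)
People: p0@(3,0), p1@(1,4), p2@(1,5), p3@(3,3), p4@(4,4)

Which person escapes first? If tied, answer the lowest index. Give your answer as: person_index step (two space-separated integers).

Step 1: p0:(3,0)->(4,0)->EXIT | p1:(1,4)->(2,4) | p2:(1,5)->(2,5) | p3:(3,3)->(4,3) | p4:(4,4)->(4,3)
Step 2: p0:escaped | p1:(2,4)->(3,4) | p2:(2,5)->(3,5) | p3:(4,3)->(4,2) | p4:(4,3)->(4,2)
Step 3: p0:escaped | p1:(3,4)->(4,4) | p2:(3,5)->(4,5) | p3:(4,2)->(4,1) | p4:(4,2)->(4,1)
Step 4: p0:escaped | p1:(4,4)->(4,3) | p2:(4,5)->(4,4) | p3:(4,1)->(4,0)->EXIT | p4:(4,1)->(4,0)->EXIT
Step 5: p0:escaped | p1:(4,3)->(4,2) | p2:(4,4)->(4,3) | p3:escaped | p4:escaped
Step 6: p0:escaped | p1:(4,2)->(4,1) | p2:(4,3)->(4,2) | p3:escaped | p4:escaped
Step 7: p0:escaped | p1:(4,1)->(4,0)->EXIT | p2:(4,2)->(4,1) | p3:escaped | p4:escaped
Step 8: p0:escaped | p1:escaped | p2:(4,1)->(4,0)->EXIT | p3:escaped | p4:escaped
Exit steps: [1, 7, 8, 4, 4]
First to escape: p0 at step 1

Answer: 0 1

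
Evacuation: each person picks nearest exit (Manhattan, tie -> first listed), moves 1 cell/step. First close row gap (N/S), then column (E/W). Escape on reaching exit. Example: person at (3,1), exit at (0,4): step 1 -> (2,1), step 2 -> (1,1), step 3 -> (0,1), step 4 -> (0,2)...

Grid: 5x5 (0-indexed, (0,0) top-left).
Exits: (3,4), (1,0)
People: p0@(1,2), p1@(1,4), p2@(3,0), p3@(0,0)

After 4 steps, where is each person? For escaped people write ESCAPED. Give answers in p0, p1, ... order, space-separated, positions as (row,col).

Step 1: p0:(1,2)->(1,1) | p1:(1,4)->(2,4) | p2:(3,0)->(2,0) | p3:(0,0)->(1,0)->EXIT
Step 2: p0:(1,1)->(1,0)->EXIT | p1:(2,4)->(3,4)->EXIT | p2:(2,0)->(1,0)->EXIT | p3:escaped

ESCAPED ESCAPED ESCAPED ESCAPED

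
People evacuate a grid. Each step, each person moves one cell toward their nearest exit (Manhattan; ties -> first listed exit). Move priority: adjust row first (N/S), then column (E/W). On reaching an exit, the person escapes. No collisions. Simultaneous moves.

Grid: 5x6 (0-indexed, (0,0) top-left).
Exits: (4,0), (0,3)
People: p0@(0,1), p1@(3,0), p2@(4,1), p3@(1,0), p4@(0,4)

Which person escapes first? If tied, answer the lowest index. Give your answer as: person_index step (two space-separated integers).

Step 1: p0:(0,1)->(0,2) | p1:(3,0)->(4,0)->EXIT | p2:(4,1)->(4,0)->EXIT | p3:(1,0)->(2,0) | p4:(0,4)->(0,3)->EXIT
Step 2: p0:(0,2)->(0,3)->EXIT | p1:escaped | p2:escaped | p3:(2,0)->(3,0) | p4:escaped
Step 3: p0:escaped | p1:escaped | p2:escaped | p3:(3,0)->(4,0)->EXIT | p4:escaped
Exit steps: [2, 1, 1, 3, 1]
First to escape: p1 at step 1

Answer: 1 1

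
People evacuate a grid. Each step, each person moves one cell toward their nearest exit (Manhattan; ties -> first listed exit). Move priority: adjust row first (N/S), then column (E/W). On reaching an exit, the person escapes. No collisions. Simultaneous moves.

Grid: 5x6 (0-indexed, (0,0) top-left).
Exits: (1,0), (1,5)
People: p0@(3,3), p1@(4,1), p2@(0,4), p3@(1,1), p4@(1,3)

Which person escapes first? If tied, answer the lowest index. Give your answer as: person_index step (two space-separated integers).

Step 1: p0:(3,3)->(2,3) | p1:(4,1)->(3,1) | p2:(0,4)->(1,4) | p3:(1,1)->(1,0)->EXIT | p4:(1,3)->(1,4)
Step 2: p0:(2,3)->(1,3) | p1:(3,1)->(2,1) | p2:(1,4)->(1,5)->EXIT | p3:escaped | p4:(1,4)->(1,5)->EXIT
Step 3: p0:(1,3)->(1,4) | p1:(2,1)->(1,1) | p2:escaped | p3:escaped | p4:escaped
Step 4: p0:(1,4)->(1,5)->EXIT | p1:(1,1)->(1,0)->EXIT | p2:escaped | p3:escaped | p4:escaped
Exit steps: [4, 4, 2, 1, 2]
First to escape: p3 at step 1

Answer: 3 1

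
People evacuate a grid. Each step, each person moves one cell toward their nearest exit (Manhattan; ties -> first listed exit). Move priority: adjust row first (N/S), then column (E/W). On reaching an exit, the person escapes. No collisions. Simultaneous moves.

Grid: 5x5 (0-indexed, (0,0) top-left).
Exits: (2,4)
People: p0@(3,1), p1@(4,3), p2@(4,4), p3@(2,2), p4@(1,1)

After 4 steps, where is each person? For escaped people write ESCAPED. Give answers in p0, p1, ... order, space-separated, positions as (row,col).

Step 1: p0:(3,1)->(2,1) | p1:(4,3)->(3,3) | p2:(4,4)->(3,4) | p3:(2,2)->(2,3) | p4:(1,1)->(2,1)
Step 2: p0:(2,1)->(2,2) | p1:(3,3)->(2,3) | p2:(3,4)->(2,4)->EXIT | p3:(2,3)->(2,4)->EXIT | p4:(2,1)->(2,2)
Step 3: p0:(2,2)->(2,3) | p1:(2,3)->(2,4)->EXIT | p2:escaped | p3:escaped | p4:(2,2)->(2,3)
Step 4: p0:(2,3)->(2,4)->EXIT | p1:escaped | p2:escaped | p3:escaped | p4:(2,3)->(2,4)->EXIT

ESCAPED ESCAPED ESCAPED ESCAPED ESCAPED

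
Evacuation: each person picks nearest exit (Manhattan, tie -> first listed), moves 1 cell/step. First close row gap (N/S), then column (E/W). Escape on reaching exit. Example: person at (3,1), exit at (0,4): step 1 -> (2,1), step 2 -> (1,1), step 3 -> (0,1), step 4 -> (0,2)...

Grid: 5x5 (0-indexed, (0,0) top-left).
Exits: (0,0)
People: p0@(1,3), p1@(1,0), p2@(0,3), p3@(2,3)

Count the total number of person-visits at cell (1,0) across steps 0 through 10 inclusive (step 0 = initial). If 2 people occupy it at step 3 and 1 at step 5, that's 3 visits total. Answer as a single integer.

Answer: 1

Derivation:
Step 0: p0@(1,3) p1@(1,0) p2@(0,3) p3@(2,3) -> at (1,0): 1 [p1], cum=1
Step 1: p0@(0,3) p1@ESC p2@(0,2) p3@(1,3) -> at (1,0): 0 [-], cum=1
Step 2: p0@(0,2) p1@ESC p2@(0,1) p3@(0,3) -> at (1,0): 0 [-], cum=1
Step 3: p0@(0,1) p1@ESC p2@ESC p3@(0,2) -> at (1,0): 0 [-], cum=1
Step 4: p0@ESC p1@ESC p2@ESC p3@(0,1) -> at (1,0): 0 [-], cum=1
Step 5: p0@ESC p1@ESC p2@ESC p3@ESC -> at (1,0): 0 [-], cum=1
Total visits = 1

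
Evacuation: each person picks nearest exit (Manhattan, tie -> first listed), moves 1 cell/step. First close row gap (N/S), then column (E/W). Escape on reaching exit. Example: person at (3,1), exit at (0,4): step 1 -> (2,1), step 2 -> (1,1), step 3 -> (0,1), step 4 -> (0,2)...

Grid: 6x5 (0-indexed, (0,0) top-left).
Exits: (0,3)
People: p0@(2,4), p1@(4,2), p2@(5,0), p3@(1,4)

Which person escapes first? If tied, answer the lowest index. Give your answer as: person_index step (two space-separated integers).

Step 1: p0:(2,4)->(1,4) | p1:(4,2)->(3,2) | p2:(5,0)->(4,0) | p3:(1,4)->(0,4)
Step 2: p0:(1,4)->(0,4) | p1:(3,2)->(2,2) | p2:(4,0)->(3,0) | p3:(0,4)->(0,3)->EXIT
Step 3: p0:(0,4)->(0,3)->EXIT | p1:(2,2)->(1,2) | p2:(3,0)->(2,0) | p3:escaped
Step 4: p0:escaped | p1:(1,2)->(0,2) | p2:(2,0)->(1,0) | p3:escaped
Step 5: p0:escaped | p1:(0,2)->(0,3)->EXIT | p2:(1,0)->(0,0) | p3:escaped
Step 6: p0:escaped | p1:escaped | p2:(0,0)->(0,1) | p3:escaped
Step 7: p0:escaped | p1:escaped | p2:(0,1)->(0,2) | p3:escaped
Step 8: p0:escaped | p1:escaped | p2:(0,2)->(0,3)->EXIT | p3:escaped
Exit steps: [3, 5, 8, 2]
First to escape: p3 at step 2

Answer: 3 2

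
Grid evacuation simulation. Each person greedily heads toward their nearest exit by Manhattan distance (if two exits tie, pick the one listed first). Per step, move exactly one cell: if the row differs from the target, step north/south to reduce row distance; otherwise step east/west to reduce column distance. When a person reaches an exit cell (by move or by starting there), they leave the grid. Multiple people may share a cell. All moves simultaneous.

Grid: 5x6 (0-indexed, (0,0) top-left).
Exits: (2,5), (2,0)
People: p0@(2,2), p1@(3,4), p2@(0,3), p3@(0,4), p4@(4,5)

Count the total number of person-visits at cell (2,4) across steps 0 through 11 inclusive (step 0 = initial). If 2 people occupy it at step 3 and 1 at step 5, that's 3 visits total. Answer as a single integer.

Step 0: p0@(2,2) p1@(3,4) p2@(0,3) p3@(0,4) p4@(4,5) -> at (2,4): 0 [-], cum=0
Step 1: p0@(2,1) p1@(2,4) p2@(1,3) p3@(1,4) p4@(3,5) -> at (2,4): 1 [p1], cum=1
Step 2: p0@ESC p1@ESC p2@(2,3) p3@(2,4) p4@ESC -> at (2,4): 1 [p3], cum=2
Step 3: p0@ESC p1@ESC p2@(2,4) p3@ESC p4@ESC -> at (2,4): 1 [p2], cum=3
Step 4: p0@ESC p1@ESC p2@ESC p3@ESC p4@ESC -> at (2,4): 0 [-], cum=3
Total visits = 3

Answer: 3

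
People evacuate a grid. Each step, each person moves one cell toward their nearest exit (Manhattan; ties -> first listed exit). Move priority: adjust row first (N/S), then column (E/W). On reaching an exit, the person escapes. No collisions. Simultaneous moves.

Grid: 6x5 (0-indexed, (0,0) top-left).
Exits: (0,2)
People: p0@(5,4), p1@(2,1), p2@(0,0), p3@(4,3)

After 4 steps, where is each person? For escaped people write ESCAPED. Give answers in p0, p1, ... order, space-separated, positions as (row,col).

Step 1: p0:(5,4)->(4,4) | p1:(2,1)->(1,1) | p2:(0,0)->(0,1) | p3:(4,3)->(3,3)
Step 2: p0:(4,4)->(3,4) | p1:(1,1)->(0,1) | p2:(0,1)->(0,2)->EXIT | p3:(3,3)->(2,3)
Step 3: p0:(3,4)->(2,4) | p1:(0,1)->(0,2)->EXIT | p2:escaped | p3:(2,3)->(1,3)
Step 4: p0:(2,4)->(1,4) | p1:escaped | p2:escaped | p3:(1,3)->(0,3)

(1,4) ESCAPED ESCAPED (0,3)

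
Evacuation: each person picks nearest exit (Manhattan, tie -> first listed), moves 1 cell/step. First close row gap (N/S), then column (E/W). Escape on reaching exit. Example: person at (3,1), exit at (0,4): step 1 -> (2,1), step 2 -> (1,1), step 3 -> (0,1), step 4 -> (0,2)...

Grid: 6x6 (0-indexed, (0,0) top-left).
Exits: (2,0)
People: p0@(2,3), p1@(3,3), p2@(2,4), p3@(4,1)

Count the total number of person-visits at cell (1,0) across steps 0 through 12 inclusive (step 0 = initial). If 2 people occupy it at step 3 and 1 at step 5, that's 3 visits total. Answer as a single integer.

Step 0: p0@(2,3) p1@(3,3) p2@(2,4) p3@(4,1) -> at (1,0): 0 [-], cum=0
Step 1: p0@(2,2) p1@(2,3) p2@(2,3) p3@(3,1) -> at (1,0): 0 [-], cum=0
Step 2: p0@(2,1) p1@(2,2) p2@(2,2) p3@(2,1) -> at (1,0): 0 [-], cum=0
Step 3: p0@ESC p1@(2,1) p2@(2,1) p3@ESC -> at (1,0): 0 [-], cum=0
Step 4: p0@ESC p1@ESC p2@ESC p3@ESC -> at (1,0): 0 [-], cum=0
Total visits = 0

Answer: 0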